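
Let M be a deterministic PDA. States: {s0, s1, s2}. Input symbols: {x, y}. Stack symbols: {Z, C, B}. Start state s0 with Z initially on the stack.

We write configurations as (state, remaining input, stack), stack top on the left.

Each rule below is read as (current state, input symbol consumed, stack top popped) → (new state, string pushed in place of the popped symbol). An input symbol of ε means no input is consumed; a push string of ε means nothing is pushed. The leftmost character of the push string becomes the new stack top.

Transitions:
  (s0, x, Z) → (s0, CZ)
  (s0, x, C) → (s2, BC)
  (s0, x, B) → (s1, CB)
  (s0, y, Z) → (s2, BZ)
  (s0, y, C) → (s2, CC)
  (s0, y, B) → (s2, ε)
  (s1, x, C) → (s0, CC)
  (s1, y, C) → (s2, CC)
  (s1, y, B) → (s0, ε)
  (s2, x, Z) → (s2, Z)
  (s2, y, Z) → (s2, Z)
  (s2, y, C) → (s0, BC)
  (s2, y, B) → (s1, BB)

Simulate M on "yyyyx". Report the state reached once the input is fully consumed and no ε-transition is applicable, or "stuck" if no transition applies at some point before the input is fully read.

s2

(s0, yyyyx, Z)
  read y, top Z: go to s2, push BZ → (s2, yyyx, BZ)
  read y, top B: go to s1, push BB → (s1, yyx, BBZ)
  read y, top B: go to s0, push ε → (s0, yx, BZ)
  read y, top B: go to s2, push ε → (s2, x, Z)
  read x, top Z: go to s2, push Z → (s2, ε, Z)
All input consumed; M is in state s2.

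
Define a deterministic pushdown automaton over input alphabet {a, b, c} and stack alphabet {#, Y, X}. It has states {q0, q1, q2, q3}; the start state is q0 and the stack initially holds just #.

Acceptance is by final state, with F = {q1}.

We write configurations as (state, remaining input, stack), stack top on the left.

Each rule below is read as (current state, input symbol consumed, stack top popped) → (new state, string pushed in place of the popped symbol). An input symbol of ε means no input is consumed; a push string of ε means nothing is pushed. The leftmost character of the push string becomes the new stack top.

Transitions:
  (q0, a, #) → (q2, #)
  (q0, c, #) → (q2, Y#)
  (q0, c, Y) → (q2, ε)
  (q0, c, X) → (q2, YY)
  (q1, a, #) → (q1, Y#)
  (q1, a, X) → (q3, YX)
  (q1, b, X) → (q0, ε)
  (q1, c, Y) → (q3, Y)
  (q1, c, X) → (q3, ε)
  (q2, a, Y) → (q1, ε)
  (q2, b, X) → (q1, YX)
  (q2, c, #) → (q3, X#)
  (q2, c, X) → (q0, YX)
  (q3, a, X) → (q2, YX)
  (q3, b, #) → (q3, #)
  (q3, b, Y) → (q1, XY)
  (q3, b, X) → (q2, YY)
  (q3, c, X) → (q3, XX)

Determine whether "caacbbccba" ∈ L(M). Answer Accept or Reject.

(q0, caacbbccba, #)
  read c, top #: go to q2, push Y# → (q2, aacbbccba, Y#)
  read a, top Y: go to q1, push ε → (q1, acbbccba, #)
  read a, top #: go to q1, push Y# → (q1, cbbccba, Y#)
  read c, top Y: go to q3, push Y → (q3, bbccba, Y#)
  read b, top Y: go to q1, push XY → (q1, bccba, XY#)
  read b, top X: go to q0, push ε → (q0, ccba, Y#)
  read c, top Y: go to q2, push ε → (q2, cba, #)
  read c, top #: go to q3, push X# → (q3, ba, X#)
  read b, top X: go to q2, push YY → (q2, a, YY#)
  read a, top Y: go to q1, push ε → (q1, ε, Y#)
All input consumed; state q1 ∈ F.

Accept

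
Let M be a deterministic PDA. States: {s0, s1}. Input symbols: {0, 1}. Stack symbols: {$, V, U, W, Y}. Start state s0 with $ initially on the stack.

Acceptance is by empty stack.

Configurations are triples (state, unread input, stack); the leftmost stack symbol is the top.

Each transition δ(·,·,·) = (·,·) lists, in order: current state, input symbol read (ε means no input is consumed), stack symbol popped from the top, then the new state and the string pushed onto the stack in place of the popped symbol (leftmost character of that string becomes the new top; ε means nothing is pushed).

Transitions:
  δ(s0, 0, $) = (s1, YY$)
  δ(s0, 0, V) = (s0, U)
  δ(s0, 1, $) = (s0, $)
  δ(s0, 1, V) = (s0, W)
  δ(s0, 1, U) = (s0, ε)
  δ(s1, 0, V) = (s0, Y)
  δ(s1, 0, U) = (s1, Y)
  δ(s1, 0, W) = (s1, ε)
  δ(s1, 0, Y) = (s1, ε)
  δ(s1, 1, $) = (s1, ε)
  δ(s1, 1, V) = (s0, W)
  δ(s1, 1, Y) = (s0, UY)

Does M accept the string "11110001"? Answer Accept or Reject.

Accept

(s0, 11110001, $)
  read 1, top $: go to s0, push $ → (s0, 1110001, $)
  read 1, top $: go to s0, push $ → (s0, 110001, $)
  read 1, top $: go to s0, push $ → (s0, 10001, $)
  read 1, top $: go to s0, push $ → (s0, 0001, $)
  read 0, top $: go to s1, push YY$ → (s1, 001, YY$)
  read 0, top Y: go to s1, push ε → (s1, 01, Y$)
  read 0, top Y: go to s1, push ε → (s1, 1, $)
  read 1, top $: go to s1, push ε → (s1, ε, ε)
All input consumed and the stack is empty.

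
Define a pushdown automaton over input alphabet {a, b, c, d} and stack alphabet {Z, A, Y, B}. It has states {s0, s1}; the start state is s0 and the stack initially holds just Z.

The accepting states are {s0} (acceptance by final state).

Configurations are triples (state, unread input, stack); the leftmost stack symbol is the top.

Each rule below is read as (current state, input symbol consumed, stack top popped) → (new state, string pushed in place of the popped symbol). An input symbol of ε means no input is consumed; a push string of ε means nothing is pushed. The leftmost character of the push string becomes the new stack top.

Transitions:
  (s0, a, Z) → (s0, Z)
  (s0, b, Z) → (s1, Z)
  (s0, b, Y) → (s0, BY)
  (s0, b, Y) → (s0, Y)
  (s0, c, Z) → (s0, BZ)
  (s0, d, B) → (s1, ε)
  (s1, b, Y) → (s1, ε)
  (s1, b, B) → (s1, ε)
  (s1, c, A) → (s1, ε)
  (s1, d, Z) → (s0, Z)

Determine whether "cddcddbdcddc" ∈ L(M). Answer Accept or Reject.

One accepting computation: (s0, cddcddbdcddc, Z) ⊢ (s0, ddcddbdcddc, BZ) ⊢ (s1, dcddbdcddc, Z) ⊢ (s0, cddbdcddc, Z) ⊢ (s0, ddbdcddc, BZ) ⊢ (s1, dbdcddc, Z) ⊢ (s0, bdcddc, Z) ⊢ (s1, dcddc, Z) ⊢ (s0, cddc, Z) ⊢ (s0, ddc, BZ) ⊢ (s1, dc, Z) ⊢ (s0, c, Z) ⊢ (s0, ε, BZ)
All input consumed and state s0 ∈ F.

Accept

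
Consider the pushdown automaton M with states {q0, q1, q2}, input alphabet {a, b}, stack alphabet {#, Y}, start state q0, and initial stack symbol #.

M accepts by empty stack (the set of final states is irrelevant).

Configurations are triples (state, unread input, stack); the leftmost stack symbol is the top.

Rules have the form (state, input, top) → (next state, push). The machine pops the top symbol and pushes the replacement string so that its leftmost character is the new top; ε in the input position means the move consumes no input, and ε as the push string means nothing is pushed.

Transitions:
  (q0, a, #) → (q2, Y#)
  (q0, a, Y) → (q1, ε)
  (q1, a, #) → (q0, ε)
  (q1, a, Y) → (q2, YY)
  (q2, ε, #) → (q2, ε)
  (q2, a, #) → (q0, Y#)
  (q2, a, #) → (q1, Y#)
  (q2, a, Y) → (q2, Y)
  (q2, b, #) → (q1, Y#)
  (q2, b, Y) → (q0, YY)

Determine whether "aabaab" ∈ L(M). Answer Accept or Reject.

No computation consumes all input and empties the stack.

Reject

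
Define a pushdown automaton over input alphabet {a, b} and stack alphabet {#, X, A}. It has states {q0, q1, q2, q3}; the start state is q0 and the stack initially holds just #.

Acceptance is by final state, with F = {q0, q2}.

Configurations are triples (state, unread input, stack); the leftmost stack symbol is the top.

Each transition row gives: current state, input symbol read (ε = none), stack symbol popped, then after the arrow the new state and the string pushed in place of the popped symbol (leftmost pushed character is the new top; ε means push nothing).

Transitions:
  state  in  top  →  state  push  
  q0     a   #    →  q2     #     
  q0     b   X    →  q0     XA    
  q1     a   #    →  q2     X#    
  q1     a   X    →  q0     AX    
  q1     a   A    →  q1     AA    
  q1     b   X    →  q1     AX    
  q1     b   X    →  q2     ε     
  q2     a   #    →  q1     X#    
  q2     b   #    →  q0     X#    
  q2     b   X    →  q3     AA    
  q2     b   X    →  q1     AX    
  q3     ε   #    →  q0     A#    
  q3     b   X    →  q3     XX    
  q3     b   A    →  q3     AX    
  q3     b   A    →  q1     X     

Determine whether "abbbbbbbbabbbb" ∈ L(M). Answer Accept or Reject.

Reject

No computation consumes all input and reaches a final state.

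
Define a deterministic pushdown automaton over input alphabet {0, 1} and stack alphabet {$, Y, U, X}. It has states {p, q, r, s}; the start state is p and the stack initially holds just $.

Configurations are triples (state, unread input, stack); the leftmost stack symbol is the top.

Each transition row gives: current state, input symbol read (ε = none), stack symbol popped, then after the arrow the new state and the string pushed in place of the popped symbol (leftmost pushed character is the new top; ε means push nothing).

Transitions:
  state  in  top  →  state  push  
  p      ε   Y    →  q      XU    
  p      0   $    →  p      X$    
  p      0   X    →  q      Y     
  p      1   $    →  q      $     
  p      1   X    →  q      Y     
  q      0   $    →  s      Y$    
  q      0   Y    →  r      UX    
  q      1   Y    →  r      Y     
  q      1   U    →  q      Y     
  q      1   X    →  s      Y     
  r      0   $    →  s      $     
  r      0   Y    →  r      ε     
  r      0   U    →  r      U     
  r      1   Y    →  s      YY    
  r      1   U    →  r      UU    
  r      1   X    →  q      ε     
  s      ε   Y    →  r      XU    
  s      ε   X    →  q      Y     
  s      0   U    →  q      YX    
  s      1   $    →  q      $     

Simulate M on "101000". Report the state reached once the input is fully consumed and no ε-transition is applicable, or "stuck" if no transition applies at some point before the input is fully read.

(p, 101000, $)
  read 1, top $: go to q, push $ → (q, 01000, $)
  read 0, top $: go to s, push Y$ → (s, 1000, Y$)
  ε-move, top Y: go to r, push XU → (r, 1000, XU$)
  read 1, top X: go to q, push ε → (q, 000, U$)
No transition for (q, 0, top U); M blocks with input 000 remaining.

stuck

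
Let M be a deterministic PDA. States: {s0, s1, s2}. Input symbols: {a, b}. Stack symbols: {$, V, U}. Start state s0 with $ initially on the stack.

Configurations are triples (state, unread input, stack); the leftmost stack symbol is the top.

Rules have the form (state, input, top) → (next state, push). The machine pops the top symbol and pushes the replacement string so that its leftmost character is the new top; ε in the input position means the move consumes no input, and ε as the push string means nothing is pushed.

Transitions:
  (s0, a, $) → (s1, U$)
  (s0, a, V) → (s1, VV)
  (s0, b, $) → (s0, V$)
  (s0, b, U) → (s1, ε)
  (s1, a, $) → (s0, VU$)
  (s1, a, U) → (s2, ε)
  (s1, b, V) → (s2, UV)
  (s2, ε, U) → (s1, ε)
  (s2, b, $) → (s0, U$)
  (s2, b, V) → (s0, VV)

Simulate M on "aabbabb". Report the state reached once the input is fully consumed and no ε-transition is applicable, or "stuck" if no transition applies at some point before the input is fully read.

stuck

(s0, aabbabb, $) ⊢ (s1, abbabb, U$) ⊢ (s2, bbabb, $) ⊢ (s0, babb, U$) ⊢ (s1, abb, $) ⊢ (s0, bb, VU$)
No transition for (s0, b, top V); M blocks with input bb remaining.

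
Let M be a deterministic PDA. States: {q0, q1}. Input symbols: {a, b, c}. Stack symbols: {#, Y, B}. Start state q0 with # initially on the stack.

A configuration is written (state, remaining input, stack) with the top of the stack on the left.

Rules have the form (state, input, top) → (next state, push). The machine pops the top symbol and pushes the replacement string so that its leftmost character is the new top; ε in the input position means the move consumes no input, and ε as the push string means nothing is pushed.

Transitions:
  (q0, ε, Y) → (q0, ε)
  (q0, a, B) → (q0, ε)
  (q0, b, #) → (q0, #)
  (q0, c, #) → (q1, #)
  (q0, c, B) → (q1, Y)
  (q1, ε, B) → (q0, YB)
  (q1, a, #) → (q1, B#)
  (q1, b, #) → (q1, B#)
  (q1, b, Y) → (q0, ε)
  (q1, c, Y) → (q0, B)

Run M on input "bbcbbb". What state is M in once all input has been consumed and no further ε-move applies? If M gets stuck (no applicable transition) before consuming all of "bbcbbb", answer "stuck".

stuck

(q0, bbcbbb, #) ⊢ (q0, bcbbb, #) ⊢ (q0, cbbb, #) ⊢ (q1, bbb, #) ⊢ (q1, bb, B#) ⊢ (q0, bb, YB#) ⊢ (q0, bb, B#)
No transition for (q0, b, top B); M blocks with input bb remaining.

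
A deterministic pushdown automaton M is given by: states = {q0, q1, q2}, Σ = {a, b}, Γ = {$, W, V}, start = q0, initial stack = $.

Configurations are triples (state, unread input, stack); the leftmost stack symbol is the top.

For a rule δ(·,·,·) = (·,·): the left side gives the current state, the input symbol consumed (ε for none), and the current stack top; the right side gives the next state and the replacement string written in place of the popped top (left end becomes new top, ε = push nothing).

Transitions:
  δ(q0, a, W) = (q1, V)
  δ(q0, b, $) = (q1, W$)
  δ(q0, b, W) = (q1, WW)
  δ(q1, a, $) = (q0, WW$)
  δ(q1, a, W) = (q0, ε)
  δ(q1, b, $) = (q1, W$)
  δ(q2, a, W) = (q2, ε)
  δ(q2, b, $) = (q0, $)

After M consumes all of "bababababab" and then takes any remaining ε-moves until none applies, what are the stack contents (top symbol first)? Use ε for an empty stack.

(q0, bababababab, $)
  read b, top $: go to q1, push W$ → (q1, ababababab, W$)
  read a, top W: go to q0, push ε → (q0, babababab, $)
  read b, top $: go to q1, push W$ → (q1, abababab, W$)
  read a, top W: go to q0, push ε → (q0, bababab, $)
  read b, top $: go to q1, push W$ → (q1, ababab, W$)
  read a, top W: go to q0, push ε → (q0, babab, $)
  read b, top $: go to q1, push W$ → (q1, abab, W$)
  read a, top W: go to q0, push ε → (q0, bab, $)
  read b, top $: go to q1, push W$ → (q1, ab, W$)
  read a, top W: go to q0, push ε → (q0, b, $)
  read b, top $: go to q1, push W$ → (q1, ε, W$)
All input consumed in state q1 with stack W$.

W$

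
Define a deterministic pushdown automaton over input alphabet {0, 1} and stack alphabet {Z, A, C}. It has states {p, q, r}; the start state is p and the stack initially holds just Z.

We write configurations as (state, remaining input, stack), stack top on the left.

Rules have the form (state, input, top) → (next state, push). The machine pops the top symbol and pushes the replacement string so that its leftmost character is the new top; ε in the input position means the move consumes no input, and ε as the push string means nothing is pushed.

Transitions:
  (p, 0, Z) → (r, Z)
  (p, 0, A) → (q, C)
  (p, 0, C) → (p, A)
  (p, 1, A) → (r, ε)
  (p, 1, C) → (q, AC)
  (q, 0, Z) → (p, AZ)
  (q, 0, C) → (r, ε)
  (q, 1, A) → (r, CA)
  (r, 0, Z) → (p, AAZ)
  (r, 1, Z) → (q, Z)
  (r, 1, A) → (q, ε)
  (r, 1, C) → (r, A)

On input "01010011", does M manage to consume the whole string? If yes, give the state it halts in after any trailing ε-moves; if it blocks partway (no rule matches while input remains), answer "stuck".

stuck

(p, 01010011, Z)
  read 0, top Z: go to r, push Z → (r, 1010011, Z)
  read 1, top Z: go to q, push Z → (q, 010011, Z)
  read 0, top Z: go to p, push AZ → (p, 10011, AZ)
  read 1, top A: go to r, push ε → (r, 0011, Z)
  read 0, top Z: go to p, push AAZ → (p, 011, AAZ)
  read 0, top A: go to q, push C → (q, 11, CAZ)
No transition for (q, 1, top C); M blocks with input 11 remaining.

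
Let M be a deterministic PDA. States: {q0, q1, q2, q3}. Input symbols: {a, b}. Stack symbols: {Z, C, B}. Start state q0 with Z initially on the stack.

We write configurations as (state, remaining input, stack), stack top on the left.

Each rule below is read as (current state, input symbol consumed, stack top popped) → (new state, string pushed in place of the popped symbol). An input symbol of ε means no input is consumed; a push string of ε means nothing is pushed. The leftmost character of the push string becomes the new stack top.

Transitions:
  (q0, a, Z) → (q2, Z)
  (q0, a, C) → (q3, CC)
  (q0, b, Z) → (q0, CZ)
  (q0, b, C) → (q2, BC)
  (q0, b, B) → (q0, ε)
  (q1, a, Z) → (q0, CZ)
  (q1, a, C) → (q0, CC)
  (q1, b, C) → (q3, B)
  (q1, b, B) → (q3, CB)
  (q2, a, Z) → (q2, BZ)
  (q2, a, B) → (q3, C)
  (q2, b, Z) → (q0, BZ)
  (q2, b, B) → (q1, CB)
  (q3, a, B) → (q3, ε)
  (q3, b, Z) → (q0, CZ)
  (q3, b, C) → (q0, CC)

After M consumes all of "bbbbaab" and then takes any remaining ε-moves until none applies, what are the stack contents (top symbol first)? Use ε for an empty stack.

CCZ

(q0, bbbbaab, Z)
  read b, top Z: go to q0, push CZ → (q0, bbbaab, CZ)
  read b, top C: go to q2, push BC → (q2, bbaab, BCZ)
  read b, top B: go to q1, push CB → (q1, baab, CBCZ)
  read b, top C: go to q3, push B → (q3, aab, BBCZ)
  read a, top B: go to q3, push ε → (q3, ab, BCZ)
  read a, top B: go to q3, push ε → (q3, b, CZ)
  read b, top C: go to q0, push CC → (q0, ε, CCZ)
All input consumed in state q0 with stack CCZ.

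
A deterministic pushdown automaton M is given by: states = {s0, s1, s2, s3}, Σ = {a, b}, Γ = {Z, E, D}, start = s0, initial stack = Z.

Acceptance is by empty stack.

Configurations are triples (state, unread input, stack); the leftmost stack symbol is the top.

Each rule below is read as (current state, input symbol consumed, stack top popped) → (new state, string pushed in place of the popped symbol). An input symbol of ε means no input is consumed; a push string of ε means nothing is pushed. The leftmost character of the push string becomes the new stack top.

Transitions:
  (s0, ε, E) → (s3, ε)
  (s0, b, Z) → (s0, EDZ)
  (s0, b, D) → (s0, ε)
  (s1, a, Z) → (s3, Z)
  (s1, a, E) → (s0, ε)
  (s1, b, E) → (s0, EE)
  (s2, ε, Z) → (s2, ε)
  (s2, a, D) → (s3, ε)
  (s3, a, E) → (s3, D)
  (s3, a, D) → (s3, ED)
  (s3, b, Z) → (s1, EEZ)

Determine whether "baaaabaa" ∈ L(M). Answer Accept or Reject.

(s0, baaaabaa, Z)
  read b, top Z: go to s0, push EDZ → (s0, aaaabaa, EDZ)
  ε-move, top E: go to s3, push ε → (s3, aaaabaa, DZ)
  read a, top D: go to s3, push ED → (s3, aaabaa, EDZ)
  read a, top E: go to s3, push D → (s3, aabaa, DDZ)
  read a, top D: go to s3, push ED → (s3, abaa, EDDZ)
  read a, top E: go to s3, push D → (s3, baa, DDDZ)
No transition applies at (s3, baa, DDDZ); input not fully consumed.

Reject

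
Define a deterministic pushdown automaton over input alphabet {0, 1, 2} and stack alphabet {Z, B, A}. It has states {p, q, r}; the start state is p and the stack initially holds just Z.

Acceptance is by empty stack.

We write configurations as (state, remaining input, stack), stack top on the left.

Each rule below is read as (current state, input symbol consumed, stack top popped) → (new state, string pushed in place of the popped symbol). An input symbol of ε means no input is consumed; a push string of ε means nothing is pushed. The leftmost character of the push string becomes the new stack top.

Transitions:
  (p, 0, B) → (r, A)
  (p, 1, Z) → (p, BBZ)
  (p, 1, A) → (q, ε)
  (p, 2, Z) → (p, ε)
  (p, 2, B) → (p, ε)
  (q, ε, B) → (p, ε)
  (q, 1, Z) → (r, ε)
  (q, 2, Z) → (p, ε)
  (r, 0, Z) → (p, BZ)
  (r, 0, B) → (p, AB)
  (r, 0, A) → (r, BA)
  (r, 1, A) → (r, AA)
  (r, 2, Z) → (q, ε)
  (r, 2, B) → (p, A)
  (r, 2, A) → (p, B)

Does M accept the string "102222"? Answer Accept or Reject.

(p, 102222, Z) ⊢ (p, 02222, BBZ) ⊢ (r, 2222, ABZ) ⊢ (p, 222, BBZ) ⊢ (p, 22, BZ) ⊢ (p, 2, Z) ⊢ (p, ε, ε)
All input consumed and the stack is empty.

Accept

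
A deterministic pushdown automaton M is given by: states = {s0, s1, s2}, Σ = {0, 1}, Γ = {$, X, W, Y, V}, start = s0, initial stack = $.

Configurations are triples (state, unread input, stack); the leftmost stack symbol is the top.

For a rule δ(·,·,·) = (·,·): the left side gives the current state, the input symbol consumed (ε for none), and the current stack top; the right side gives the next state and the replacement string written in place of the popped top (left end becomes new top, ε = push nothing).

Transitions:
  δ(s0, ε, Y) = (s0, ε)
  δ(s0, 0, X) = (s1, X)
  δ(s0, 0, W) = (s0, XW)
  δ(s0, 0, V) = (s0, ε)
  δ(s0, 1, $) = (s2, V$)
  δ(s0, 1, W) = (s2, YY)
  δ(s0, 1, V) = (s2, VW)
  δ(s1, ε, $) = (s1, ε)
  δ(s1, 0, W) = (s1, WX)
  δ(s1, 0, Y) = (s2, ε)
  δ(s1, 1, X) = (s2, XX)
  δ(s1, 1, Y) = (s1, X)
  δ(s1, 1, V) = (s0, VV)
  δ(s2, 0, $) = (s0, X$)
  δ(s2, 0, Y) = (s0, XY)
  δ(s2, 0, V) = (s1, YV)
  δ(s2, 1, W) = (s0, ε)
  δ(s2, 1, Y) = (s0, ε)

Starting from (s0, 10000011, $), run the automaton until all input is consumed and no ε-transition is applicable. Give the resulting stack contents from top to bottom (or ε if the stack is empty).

XXV$

(s0, 10000011, $)
  read 1, top $: go to s2, push V$ → (s2, 0000011, V$)
  read 0, top V: go to s1, push YV → (s1, 000011, YV$)
  read 0, top Y: go to s2, push ε → (s2, 00011, V$)
  read 0, top V: go to s1, push YV → (s1, 0011, YV$)
  read 0, top Y: go to s2, push ε → (s2, 011, V$)
  read 0, top V: go to s1, push YV → (s1, 11, YV$)
  read 1, top Y: go to s1, push X → (s1, 1, XV$)
  read 1, top X: go to s2, push XX → (s2, ε, XXV$)
All input consumed in state s2 with stack XXV$.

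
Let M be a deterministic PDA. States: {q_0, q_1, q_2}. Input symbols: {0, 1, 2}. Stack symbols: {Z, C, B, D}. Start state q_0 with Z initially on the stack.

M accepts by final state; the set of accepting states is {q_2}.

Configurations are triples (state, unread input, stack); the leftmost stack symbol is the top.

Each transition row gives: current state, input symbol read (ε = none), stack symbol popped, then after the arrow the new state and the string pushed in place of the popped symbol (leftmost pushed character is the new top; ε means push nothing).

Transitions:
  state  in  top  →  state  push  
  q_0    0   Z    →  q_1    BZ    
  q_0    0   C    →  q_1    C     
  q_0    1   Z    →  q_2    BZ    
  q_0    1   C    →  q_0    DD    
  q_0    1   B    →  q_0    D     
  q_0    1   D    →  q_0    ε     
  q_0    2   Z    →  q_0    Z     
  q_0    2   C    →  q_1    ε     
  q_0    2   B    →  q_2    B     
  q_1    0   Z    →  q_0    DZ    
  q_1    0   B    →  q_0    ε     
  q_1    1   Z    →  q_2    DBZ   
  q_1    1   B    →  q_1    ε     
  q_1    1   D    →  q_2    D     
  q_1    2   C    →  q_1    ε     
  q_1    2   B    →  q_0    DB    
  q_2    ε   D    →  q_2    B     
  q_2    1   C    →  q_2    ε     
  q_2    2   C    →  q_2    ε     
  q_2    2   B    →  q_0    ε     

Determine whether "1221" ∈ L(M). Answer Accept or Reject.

(q_0, 1221, Z)
  read 1, top Z: go to q_2, push BZ → (q_2, 221, BZ)
  read 2, top B: go to q_0, push ε → (q_0, 21, Z)
  read 2, top Z: go to q_0, push Z → (q_0, 1, Z)
  read 1, top Z: go to q_2, push BZ → (q_2, ε, BZ)
All input consumed; state q_2 ∈ F.

Accept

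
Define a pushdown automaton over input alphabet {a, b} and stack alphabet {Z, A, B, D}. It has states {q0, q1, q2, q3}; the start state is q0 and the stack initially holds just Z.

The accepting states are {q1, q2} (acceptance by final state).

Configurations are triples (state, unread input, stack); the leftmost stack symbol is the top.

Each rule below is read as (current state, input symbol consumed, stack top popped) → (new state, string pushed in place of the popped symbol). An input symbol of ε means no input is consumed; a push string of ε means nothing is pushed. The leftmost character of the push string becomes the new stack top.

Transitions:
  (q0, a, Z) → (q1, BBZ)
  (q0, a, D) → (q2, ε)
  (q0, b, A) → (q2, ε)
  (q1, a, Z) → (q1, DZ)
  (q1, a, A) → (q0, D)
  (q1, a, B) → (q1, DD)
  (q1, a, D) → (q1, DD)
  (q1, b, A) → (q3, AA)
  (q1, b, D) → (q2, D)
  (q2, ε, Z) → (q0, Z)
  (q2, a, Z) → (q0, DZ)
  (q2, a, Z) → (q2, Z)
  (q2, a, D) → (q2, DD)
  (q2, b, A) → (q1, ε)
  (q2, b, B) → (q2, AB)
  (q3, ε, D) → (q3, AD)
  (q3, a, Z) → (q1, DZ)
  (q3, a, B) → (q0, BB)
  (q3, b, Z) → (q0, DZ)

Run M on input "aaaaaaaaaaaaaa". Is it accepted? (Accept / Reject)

Accept

One accepting computation: (q0, aaaaaaaaaaaaaa, Z) ⊢ (q1, aaaaaaaaaaaaa, BBZ) ⊢ (q1, aaaaaaaaaaaa, DDBZ) ⊢ (q1, aaaaaaaaaaa, DDDBZ) ⊢ (q1, aaaaaaaaaa, DDDDBZ) ⊢ (q1, aaaaaaaaa, DDDDDBZ) ⊢ (q1, aaaaaaaa, DDDDDDBZ) ⊢ (q1, aaaaaaa, DDDDDDDBZ) ⊢ (q1, aaaaaa, DDDDDDDDBZ) ⊢ (q1, aaaaa, DDDDDDDDDBZ) ⊢ (q1, aaaa, DDDDDDDDDDBZ) ⊢ (q1, aaa, DDDDDDDDDDDBZ) ⊢ (q1, aa, DDDDDDDDDDDDBZ) ⊢ (q1, a, DDDDDDDDDDDDDBZ) ⊢ (q1, ε, DDDDDDDDDDDDDDBZ)
All input consumed and state q1 ∈ F.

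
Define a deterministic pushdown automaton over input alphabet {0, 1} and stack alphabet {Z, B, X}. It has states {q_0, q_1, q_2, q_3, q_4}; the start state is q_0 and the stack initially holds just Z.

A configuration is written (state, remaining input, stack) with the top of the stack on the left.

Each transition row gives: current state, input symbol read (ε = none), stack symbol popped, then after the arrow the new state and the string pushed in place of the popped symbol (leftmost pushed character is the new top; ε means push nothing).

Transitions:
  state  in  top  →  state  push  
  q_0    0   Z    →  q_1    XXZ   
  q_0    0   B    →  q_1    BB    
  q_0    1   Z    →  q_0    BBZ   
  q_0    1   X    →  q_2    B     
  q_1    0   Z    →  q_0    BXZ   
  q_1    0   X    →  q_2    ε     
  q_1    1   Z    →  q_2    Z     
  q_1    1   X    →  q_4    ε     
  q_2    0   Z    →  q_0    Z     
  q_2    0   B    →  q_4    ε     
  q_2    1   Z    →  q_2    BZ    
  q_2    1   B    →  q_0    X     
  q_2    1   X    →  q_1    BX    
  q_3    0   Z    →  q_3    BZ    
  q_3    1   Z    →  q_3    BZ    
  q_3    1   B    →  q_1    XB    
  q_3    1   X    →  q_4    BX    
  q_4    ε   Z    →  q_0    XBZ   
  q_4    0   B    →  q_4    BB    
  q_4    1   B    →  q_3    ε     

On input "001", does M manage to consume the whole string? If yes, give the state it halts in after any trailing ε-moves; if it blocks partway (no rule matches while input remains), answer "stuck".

(q_0, 001, Z) ⊢ (q_1, 01, XXZ) ⊢ (q_2, 1, XZ) ⊢ (q_1, ε, BXZ)
All input consumed; M is in state q_1.

q_1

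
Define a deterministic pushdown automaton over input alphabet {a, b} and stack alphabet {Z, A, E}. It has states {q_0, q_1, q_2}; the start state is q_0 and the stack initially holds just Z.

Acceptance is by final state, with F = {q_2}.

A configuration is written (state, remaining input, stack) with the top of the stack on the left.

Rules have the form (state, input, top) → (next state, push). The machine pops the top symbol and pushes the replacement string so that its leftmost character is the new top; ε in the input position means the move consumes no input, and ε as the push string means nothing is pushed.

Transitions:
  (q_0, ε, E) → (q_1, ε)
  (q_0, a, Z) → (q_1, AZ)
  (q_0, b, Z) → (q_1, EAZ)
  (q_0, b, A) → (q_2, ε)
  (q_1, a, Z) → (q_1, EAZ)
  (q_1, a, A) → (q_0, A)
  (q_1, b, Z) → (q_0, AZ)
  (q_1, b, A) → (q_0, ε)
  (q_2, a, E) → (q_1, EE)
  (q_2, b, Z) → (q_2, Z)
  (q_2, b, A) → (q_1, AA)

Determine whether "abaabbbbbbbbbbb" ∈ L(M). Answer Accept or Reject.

Accept

(q_0, abaabbbbbbbbbbb, Z)
  read a, top Z: go to q_1, push AZ → (q_1, baabbbbbbbbbbb, AZ)
  read b, top A: go to q_0, push ε → (q_0, aabbbbbbbbbbb, Z)
  read a, top Z: go to q_1, push AZ → (q_1, abbbbbbbbbbb, AZ)
  read a, top A: go to q_0, push A → (q_0, bbbbbbbbbbb, AZ)
  read b, top A: go to q_2, push ε → (q_2, bbbbbbbbbb, Z)
  read b, top Z: go to q_2, push Z → (q_2, bbbbbbbbb, Z)
  read b, top Z: go to q_2, push Z → (q_2, bbbbbbbb, Z)
  read b, top Z: go to q_2, push Z → (q_2, bbbbbbb, Z)
  read b, top Z: go to q_2, push Z → (q_2, bbbbbb, Z)
  read b, top Z: go to q_2, push Z → (q_2, bbbbb, Z)
  read b, top Z: go to q_2, push Z → (q_2, bbbb, Z)
  read b, top Z: go to q_2, push Z → (q_2, bbb, Z)
  read b, top Z: go to q_2, push Z → (q_2, bb, Z)
  read b, top Z: go to q_2, push Z → (q_2, b, Z)
  read b, top Z: go to q_2, push Z → (q_2, ε, Z)
All input consumed; state q_2 ∈ F.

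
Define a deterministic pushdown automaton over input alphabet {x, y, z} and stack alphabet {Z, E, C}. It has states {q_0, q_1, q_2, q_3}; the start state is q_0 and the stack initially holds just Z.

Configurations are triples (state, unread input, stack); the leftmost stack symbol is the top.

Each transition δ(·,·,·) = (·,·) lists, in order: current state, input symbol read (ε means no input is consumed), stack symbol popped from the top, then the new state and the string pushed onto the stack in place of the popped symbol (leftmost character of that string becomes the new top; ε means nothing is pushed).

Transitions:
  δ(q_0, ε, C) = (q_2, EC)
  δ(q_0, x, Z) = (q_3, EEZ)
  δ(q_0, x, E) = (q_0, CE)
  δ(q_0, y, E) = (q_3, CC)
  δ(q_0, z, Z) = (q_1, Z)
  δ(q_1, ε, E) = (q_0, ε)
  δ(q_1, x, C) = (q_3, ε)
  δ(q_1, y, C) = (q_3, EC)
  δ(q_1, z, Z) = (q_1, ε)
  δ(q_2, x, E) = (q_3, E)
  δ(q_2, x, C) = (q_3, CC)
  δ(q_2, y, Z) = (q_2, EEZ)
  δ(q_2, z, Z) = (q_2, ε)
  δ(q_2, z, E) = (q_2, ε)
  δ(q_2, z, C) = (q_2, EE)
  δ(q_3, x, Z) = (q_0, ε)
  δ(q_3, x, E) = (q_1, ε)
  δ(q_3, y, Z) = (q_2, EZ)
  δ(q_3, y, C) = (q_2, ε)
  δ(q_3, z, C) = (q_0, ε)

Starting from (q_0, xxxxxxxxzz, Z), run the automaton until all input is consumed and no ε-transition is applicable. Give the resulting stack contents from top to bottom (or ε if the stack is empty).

(q_0, xxxxxxxxzz, Z)
  read x, top Z: go to q_3, push EEZ → (q_3, xxxxxxxzz, EEZ)
  read x, top E: go to q_1, push ε → (q_1, xxxxxxzz, EZ)
  ε-move, top E: go to q_0, push ε → (q_0, xxxxxxzz, Z)
  read x, top Z: go to q_3, push EEZ → (q_3, xxxxxzz, EEZ)
  read x, top E: go to q_1, push ε → (q_1, xxxxzz, EZ)
  ε-move, top E: go to q_0, push ε → (q_0, xxxxzz, Z)
  read x, top Z: go to q_3, push EEZ → (q_3, xxxzz, EEZ)
  read x, top E: go to q_1, push ε → (q_1, xxzz, EZ)
  ε-move, top E: go to q_0, push ε → (q_0, xxzz, Z)
  read x, top Z: go to q_3, push EEZ → (q_3, xzz, EEZ)
  read x, top E: go to q_1, push ε → (q_1, zz, EZ)
  ε-move, top E: go to q_0, push ε → (q_0, zz, Z)
  read z, top Z: go to q_1, push Z → (q_1, z, Z)
  read z, top Z: go to q_1, push ε → (q_1, ε, ε)
All input consumed in state q_1 with stack ε.

ε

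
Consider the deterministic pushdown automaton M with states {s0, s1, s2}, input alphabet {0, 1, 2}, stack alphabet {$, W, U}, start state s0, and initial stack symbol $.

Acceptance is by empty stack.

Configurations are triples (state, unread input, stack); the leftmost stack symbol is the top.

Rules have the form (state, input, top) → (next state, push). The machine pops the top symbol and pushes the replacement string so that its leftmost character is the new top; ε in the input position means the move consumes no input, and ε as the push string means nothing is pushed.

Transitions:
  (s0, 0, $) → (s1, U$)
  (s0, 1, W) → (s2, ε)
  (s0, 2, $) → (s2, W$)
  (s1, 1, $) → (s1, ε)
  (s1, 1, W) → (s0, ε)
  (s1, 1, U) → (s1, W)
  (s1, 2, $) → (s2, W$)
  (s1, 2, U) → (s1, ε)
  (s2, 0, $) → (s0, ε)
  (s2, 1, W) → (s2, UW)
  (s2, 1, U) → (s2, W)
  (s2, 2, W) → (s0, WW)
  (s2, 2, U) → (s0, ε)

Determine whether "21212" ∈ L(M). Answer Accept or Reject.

(s0, 21212, $)
  read 2, top $: go to s2, push W$ → (s2, 1212, W$)
  read 1, top W: go to s2, push UW → (s2, 212, UW$)
  read 2, top U: go to s0, push ε → (s0, 12, W$)
  read 1, top W: go to s2, push ε → (s2, 2, $)
No transition applies at (s2, 2, $); input not fully consumed.

Reject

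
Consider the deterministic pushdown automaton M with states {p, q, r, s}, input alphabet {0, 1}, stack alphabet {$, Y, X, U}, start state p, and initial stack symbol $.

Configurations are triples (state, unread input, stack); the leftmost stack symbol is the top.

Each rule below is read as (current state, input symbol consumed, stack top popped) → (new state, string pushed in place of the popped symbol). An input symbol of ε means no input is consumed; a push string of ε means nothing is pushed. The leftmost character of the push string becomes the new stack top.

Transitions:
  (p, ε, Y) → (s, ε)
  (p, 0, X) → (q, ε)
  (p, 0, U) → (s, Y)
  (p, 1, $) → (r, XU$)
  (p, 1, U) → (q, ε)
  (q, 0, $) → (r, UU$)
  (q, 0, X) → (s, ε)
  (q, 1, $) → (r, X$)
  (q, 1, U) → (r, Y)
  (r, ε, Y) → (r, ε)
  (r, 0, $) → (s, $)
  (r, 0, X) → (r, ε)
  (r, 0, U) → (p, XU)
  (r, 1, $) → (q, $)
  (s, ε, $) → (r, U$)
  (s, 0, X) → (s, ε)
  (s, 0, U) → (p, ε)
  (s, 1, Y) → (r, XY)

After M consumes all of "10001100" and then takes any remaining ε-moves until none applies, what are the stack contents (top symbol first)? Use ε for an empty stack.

XUU$

(p, 10001100, $) ⊢ (r, 0001100, XU$) ⊢ (r, 001100, U$) ⊢ (p, 01100, XU$) ⊢ (q, 1100, U$) ⊢ (r, 100, Y$) ⊢ (r, 100, $) ⊢ (q, 00, $) ⊢ (r, 0, UU$) ⊢ (p, ε, XUU$)
All input consumed in state p with stack XUU$.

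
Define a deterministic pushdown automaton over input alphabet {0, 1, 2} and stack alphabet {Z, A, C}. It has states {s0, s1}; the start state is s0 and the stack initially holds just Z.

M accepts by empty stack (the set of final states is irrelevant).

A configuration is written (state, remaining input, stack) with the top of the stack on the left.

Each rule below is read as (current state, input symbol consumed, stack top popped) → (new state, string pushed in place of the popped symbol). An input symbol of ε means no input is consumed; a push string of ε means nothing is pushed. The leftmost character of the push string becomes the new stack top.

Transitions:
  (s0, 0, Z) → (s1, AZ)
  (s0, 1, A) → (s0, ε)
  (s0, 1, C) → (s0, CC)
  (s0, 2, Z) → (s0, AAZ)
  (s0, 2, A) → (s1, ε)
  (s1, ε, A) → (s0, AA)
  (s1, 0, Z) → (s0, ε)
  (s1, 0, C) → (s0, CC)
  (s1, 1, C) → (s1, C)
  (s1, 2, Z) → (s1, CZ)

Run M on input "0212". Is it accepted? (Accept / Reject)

Reject

(s0, 0212, Z)
  read 0, top Z: go to s1, push AZ → (s1, 212, AZ)
  ε-move, top A: go to s0, push AA → (s0, 212, AAZ)
  read 2, top A: go to s1, push ε → (s1, 12, AZ)
  ε-move, top A: go to s0, push AA → (s0, 12, AAZ)
  read 1, top A: go to s0, push ε → (s0, 2, AZ)
  read 2, top A: go to s1, push ε → (s1, ε, Z)
All input consumed; stack is Z, not empty, and no further ε-move applies.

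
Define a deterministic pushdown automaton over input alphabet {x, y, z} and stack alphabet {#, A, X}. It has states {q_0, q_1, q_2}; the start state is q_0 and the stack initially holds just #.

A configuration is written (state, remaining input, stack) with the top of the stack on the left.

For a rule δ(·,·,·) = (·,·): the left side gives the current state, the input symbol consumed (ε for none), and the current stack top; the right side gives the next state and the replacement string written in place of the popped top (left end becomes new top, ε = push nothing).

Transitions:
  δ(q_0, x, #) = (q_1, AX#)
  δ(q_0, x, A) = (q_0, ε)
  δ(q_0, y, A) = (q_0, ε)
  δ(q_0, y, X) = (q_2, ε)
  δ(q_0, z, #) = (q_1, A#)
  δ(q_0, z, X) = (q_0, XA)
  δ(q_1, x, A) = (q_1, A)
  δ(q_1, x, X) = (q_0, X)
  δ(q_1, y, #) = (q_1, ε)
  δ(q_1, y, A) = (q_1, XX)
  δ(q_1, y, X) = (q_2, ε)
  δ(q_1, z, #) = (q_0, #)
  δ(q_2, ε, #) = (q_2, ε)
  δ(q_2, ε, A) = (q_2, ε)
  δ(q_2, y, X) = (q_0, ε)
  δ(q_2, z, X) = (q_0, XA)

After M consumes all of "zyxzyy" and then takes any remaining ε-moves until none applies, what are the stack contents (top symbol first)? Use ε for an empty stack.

(q_0, zyxzyy, #)
  read z, top #: go to q_1, push A# → (q_1, yxzyy, A#)
  read y, top A: go to q_1, push XX → (q_1, xzyy, XX#)
  read x, top X: go to q_0, push X → (q_0, zyy, XX#)
  read z, top X: go to q_0, push XA → (q_0, yy, XAX#)
  read y, top X: go to q_2, push ε → (q_2, y, AX#)
  ε-move, top A: go to q_2, push ε → (q_2, y, X#)
  read y, top X: go to q_0, push ε → (q_0, ε, #)
All input consumed in state q_0 with stack #.

#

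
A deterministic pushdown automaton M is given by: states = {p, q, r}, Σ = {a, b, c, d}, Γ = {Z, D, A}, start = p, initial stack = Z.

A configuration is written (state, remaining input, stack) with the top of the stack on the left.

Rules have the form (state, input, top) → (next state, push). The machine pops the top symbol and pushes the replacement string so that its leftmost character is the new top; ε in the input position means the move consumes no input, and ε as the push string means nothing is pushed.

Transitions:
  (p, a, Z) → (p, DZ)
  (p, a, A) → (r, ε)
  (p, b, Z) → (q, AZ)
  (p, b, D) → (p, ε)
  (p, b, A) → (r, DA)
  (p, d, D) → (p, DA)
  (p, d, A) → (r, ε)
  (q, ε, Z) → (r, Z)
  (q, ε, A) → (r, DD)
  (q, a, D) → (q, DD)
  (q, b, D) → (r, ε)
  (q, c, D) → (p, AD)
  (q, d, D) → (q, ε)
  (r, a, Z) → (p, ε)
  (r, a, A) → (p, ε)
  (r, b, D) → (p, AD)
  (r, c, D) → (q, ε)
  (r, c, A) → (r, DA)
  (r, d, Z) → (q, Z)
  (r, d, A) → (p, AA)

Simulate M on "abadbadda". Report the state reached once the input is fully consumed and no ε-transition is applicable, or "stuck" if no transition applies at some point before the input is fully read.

(p, abadbadda, Z) ⊢ (p, badbadda, DZ) ⊢ (p, adbadda, Z) ⊢ (p, dbadda, DZ) ⊢ (p, badda, DAZ) ⊢ (p, adda, AZ) ⊢ (r, dda, Z) ⊢ (q, da, Z) ⊢ (r, da, Z) ⊢ (q, a, Z) ⊢ (r, a, Z) ⊢ (p, ε, ε)
All input consumed; M is in state p.

p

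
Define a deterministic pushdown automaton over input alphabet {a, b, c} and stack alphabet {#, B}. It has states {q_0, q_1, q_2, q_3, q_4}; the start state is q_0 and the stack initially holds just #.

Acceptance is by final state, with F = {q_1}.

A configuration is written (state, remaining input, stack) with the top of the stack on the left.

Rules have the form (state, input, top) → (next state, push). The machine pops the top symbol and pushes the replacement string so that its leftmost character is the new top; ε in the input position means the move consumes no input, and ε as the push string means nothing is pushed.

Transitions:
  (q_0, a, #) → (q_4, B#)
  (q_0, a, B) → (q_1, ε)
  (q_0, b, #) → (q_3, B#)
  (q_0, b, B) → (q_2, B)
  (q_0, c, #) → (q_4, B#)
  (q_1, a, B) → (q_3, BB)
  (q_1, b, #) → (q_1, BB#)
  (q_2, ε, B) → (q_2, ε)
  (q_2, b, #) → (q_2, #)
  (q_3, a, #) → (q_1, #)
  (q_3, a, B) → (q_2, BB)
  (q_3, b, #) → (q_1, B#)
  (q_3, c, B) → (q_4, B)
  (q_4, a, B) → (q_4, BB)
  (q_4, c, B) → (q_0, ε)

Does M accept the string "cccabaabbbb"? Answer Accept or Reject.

Reject

(q_0, cccabaabbbb, #)
  read c, top #: go to q_4, push B# → (q_4, ccabaabbbb, B#)
  read c, top B: go to q_0, push ε → (q_0, cabaabbbb, #)
  read c, top #: go to q_4, push B# → (q_4, abaabbbb, B#)
  read a, top B: go to q_4, push BB → (q_4, baabbbb, BB#)
No transition applies at (q_4, baabbbb, BB#); input not fully consumed.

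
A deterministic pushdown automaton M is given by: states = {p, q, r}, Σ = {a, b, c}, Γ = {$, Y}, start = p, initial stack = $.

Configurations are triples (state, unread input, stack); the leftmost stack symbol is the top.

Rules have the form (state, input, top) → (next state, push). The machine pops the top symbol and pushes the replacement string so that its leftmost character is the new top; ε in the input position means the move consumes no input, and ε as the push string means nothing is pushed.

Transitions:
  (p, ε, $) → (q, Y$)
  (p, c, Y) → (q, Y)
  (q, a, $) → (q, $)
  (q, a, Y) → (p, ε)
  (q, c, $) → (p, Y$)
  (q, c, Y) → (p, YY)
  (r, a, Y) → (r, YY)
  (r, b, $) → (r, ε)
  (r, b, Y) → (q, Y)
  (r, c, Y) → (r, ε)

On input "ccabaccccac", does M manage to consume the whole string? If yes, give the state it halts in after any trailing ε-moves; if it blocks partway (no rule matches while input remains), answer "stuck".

stuck

(p, ccabaccccac, $) ⊢ (q, ccabaccccac, Y$) ⊢ (p, cabaccccac, YY$) ⊢ (q, abaccccac, YY$) ⊢ (p, baccccac, Y$)
No transition for (p, b, top Y); M blocks with input baccccac remaining.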